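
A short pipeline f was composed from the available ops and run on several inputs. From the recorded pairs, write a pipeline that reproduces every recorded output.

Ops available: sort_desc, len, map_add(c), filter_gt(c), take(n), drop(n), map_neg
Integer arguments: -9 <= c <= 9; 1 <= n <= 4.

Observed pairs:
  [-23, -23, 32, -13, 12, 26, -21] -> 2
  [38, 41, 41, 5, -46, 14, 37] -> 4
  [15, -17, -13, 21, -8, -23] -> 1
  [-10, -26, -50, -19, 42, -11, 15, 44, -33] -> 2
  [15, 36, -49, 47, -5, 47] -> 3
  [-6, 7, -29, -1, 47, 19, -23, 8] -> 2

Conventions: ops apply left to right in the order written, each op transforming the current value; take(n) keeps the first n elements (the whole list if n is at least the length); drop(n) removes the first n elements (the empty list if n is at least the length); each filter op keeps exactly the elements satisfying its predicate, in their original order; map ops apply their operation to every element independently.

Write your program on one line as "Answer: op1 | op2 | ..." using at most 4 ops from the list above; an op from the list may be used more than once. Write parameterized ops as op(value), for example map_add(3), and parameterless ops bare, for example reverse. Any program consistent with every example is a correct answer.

map_add(-9) | filter_gt(6) | map_neg | len

Check, running the answer program on each example:
  [-23, -23, 32, -13, 12, 26, -21] -> [-32, -32, 23, -22, 3, 17, -30] -> [23, 17] -> [-23, -17] -> 2
  [38, 41, 41, 5, -46, 14, 37] -> [29, 32, 32, -4, -55, 5, 28] -> [29, 32, 32, 28] -> [-29, -32, -32, -28] -> 4
  [15, -17, -13, 21, -8, -23] -> [6, -26, -22, 12, -17, -32] -> [12] -> [-12] -> 1
  [-10, -26, -50, -19, 42, -11, 15, 44, -33] -> [-19, -35, -59, -28, 33, -20, 6, 35, -42] -> [33, 35] -> [-33, -35] -> 2
  [15, 36, -49, 47, -5, 47] -> [6, 27, -58, 38, -14, 38] -> [27, 38, 38] -> [-27, -38, -38] -> 3
  [-6, 7, -29, -1, 47, 19, -23, 8] -> [-15, -2, -38, -10, 38, 10, -32, -1] -> [38, 10] -> [-38, -10] -> 2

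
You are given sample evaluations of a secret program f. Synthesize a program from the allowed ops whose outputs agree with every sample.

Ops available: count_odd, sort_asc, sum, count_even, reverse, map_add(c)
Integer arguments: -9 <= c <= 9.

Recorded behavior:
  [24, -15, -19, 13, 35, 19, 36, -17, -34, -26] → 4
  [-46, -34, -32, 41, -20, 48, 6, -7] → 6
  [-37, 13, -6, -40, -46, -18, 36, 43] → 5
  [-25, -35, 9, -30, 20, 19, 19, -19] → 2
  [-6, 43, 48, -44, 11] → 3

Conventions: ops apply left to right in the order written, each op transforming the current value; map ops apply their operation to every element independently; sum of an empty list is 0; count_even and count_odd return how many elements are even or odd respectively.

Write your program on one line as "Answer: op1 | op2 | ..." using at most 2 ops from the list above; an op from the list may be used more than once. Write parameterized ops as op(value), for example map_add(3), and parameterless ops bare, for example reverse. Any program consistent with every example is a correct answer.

map_add(-1) | count_odd

Check, running the answer program on each example:
  [24, -15, -19, 13, 35, 19, 36, -17, -34, -26] -> [23, -16, -20, 12, 34, 18, 35, -18, -35, -27] -> 4
  [-46, -34, -32, 41, -20, 48, 6, -7] -> [-47, -35, -33, 40, -21, 47, 5, -8] -> 6
  [-37, 13, -6, -40, -46, -18, 36, 43] -> [-38, 12, -7, -41, -47, -19, 35, 42] -> 5
  [-25, -35, 9, -30, 20, 19, 19, -19] -> [-26, -36, 8, -31, 19, 18, 18, -20] -> 2
  [-6, 43, 48, -44, 11] -> [-7, 42, 47, -45, 10] -> 3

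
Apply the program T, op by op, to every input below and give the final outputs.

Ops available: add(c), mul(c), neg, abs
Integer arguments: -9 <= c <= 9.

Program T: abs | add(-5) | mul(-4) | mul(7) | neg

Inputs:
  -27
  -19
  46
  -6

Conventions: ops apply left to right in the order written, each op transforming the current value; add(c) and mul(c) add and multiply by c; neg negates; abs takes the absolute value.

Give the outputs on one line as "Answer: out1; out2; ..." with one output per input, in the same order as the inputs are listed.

Execution, op by op:
  -27 -> 27 -> 22 -> -88 -> -616 -> 616
  -19 -> 19 -> 14 -> -56 -> -392 -> 392
  46 -> 46 -> 41 -> -164 -> -1148 -> 1148
  -6 -> 6 -> 1 -> -4 -> -28 -> 28

616; 392; 1148; 28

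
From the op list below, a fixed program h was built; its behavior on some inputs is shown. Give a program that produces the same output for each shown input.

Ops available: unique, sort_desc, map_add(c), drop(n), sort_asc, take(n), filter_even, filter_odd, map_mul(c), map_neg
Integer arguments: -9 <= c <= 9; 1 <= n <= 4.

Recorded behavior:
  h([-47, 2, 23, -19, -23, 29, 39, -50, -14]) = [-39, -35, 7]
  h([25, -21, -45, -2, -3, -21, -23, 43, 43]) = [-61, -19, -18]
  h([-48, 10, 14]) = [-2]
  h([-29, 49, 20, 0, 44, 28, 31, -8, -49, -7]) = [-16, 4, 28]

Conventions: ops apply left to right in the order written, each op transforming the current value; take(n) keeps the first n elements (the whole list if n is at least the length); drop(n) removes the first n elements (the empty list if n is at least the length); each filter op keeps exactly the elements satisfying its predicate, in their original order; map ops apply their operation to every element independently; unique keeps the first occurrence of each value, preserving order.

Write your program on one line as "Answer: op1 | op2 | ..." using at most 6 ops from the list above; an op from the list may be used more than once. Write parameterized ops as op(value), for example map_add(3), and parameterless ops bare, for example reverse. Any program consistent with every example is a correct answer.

drop(2) | map_add(-7) | map_add(-9) | take(3) | sort_desc | sort_asc

Check, running the answer program on each example:
  [-47, 2, 23, -19, -23, 29, 39, -50, -14] -> [23, -19, -23, 29, 39, -50, -14] -> [16, -26, -30, 22, 32, -57, -21] -> [7, -35, -39, 13, 23, -66, -30] -> [7, -35, -39] -> [7, -35, -39] -> [-39, -35, 7]
  [25, -21, -45, -2, -3, -21, -23, 43, 43] -> [-45, -2, -3, -21, -23, 43, 43] -> [-52, -9, -10, -28, -30, 36, 36] -> [-61, -18, -19, -37, -39, 27, 27] -> [-61, -18, -19] -> [-18, -19, -61] -> [-61, -19, -18]
  [-48, 10, 14] -> [14] -> [7] -> [-2] -> [-2] -> [-2] -> [-2]
  [-29, 49, 20, 0, 44, 28, 31, -8, -49, -7] -> [20, 0, 44, 28, 31, -8, -49, -7] -> [13, -7, 37, 21, 24, -15, -56, -14] -> [4, -16, 28, 12, 15, -24, -65, -23] -> [4, -16, 28] -> [28, 4, -16] -> [-16, 4, 28]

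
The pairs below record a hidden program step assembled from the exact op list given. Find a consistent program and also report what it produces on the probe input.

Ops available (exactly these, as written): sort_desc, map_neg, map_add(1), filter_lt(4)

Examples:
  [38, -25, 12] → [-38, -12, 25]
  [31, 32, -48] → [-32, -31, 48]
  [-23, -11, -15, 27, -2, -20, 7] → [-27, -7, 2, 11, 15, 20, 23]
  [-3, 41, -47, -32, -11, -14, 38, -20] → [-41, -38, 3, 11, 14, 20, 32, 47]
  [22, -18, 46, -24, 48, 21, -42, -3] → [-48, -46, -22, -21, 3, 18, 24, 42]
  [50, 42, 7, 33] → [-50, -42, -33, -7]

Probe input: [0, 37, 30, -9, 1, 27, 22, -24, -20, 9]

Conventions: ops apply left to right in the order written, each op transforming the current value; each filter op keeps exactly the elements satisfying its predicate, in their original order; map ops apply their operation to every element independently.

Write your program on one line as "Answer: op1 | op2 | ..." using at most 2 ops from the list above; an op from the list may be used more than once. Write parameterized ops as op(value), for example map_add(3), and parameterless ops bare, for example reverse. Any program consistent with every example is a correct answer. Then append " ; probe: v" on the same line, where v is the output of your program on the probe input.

sort_desc | map_neg ; probe: [-37, -30, -27, -22, -9, -1, 0, 9, 20, 24]

Check, running the answer program on each example:
  [38, -25, 12] -> [38, 12, -25] -> [-38, -12, 25]
  [31, 32, -48] -> [32, 31, -48] -> [-32, -31, 48]
  [-23, -11, -15, 27, -2, -20, 7] -> [27, 7, -2, -11, -15, -20, -23] -> [-27, -7, 2, 11, 15, 20, 23]
  [-3, 41, -47, -32, -11, -14, 38, -20] -> [41, 38, -3, -11, -14, -20, -32, -47] -> [-41, -38, 3, 11, 14, 20, 32, 47]
  [22, -18, 46, -24, 48, 21, -42, -3] -> [48, 46, 22, 21, -3, -18, -24, -42] -> [-48, -46, -22, -21, 3, 18, 24, 42]
  [50, 42, 7, 33] -> [50, 42, 33, 7] -> [-50, -42, -33, -7]
  probe: [0, 37, 30, -9, 1, 27, 22, -24, -20, 9] -> [37, 30, 27, 22, 9, 1, 0, -9, -20, -24] -> [-37, -30, -27, -22, -9, -1, 0, 9, 20, 24]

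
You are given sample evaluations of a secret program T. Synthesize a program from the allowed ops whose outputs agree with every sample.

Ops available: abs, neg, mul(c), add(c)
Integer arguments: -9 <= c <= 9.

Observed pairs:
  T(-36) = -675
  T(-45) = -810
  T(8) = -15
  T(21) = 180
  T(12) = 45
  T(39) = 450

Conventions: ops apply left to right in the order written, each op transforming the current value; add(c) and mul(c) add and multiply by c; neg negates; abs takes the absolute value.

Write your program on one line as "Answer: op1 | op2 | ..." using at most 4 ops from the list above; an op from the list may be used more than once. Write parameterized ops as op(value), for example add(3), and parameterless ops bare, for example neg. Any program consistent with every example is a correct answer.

add(-9) | mul(-5) | mul(-3)

Check, running the answer program on each example:
  -36 -> -45 -> 225 -> -675
  -45 -> -54 -> 270 -> -810
  8 -> -1 -> 5 -> -15
  21 -> 12 -> -60 -> 180
  12 -> 3 -> -15 -> 45
  39 -> 30 -> -150 -> 450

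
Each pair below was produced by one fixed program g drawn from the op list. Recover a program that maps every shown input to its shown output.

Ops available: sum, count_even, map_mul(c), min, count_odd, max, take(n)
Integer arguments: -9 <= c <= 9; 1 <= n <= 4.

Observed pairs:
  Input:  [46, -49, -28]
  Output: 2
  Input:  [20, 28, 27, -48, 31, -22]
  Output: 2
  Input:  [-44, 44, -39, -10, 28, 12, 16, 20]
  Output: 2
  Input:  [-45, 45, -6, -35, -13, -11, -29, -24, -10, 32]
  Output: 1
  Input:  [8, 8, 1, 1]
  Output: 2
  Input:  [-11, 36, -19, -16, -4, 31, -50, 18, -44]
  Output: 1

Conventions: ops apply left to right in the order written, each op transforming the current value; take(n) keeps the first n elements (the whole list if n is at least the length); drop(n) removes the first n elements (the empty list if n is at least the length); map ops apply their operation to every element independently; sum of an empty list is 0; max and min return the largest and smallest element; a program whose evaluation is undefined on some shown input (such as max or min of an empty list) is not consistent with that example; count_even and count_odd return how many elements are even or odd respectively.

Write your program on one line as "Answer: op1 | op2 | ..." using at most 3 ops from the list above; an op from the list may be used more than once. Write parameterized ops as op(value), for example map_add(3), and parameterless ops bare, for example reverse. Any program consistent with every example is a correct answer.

take(3) | map_mul(-9) | count_even

Check, running the answer program on each example:
  [46, -49, -28] -> [46, -49, -28] -> [-414, 441, 252] -> 2
  [20, 28, 27, -48, 31, -22] -> [20, 28, 27] -> [-180, -252, -243] -> 2
  [-44, 44, -39, -10, 28, 12, 16, 20] -> [-44, 44, -39] -> [396, -396, 351] -> 2
  [-45, 45, -6, -35, -13, -11, -29, -24, -10, 32] -> [-45, 45, -6] -> [405, -405, 54] -> 1
  [8, 8, 1, 1] -> [8, 8, 1] -> [-72, -72, -9] -> 2
  [-11, 36, -19, -16, -4, 31, -50, 18, -44] -> [-11, 36, -19] -> [99, -324, 171] -> 1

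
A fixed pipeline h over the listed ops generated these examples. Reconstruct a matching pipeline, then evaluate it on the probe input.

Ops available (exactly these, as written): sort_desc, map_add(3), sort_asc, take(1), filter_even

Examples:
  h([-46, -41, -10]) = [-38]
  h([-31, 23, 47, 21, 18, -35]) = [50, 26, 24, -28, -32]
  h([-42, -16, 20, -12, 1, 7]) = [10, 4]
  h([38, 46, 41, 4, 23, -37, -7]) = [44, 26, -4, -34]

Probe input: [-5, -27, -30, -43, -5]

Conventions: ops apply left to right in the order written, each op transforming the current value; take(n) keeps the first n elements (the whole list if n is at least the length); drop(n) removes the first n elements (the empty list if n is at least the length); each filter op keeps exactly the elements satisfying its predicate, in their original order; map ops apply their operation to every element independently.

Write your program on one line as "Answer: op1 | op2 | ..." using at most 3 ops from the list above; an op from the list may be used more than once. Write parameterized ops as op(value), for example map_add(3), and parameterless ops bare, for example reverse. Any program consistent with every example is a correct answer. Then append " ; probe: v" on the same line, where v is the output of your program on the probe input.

map_add(3) | filter_even | sort_desc ; probe: [-2, -2, -24, -40]

Check, running the answer program on each example:
  [-46, -41, -10] -> [-43, -38, -7] -> [-38] -> [-38]
  [-31, 23, 47, 21, 18, -35] -> [-28, 26, 50, 24, 21, -32] -> [-28, 26, 50, 24, -32] -> [50, 26, 24, -28, -32]
  [-42, -16, 20, -12, 1, 7] -> [-39, -13, 23, -9, 4, 10] -> [4, 10] -> [10, 4]
  [38, 46, 41, 4, 23, -37, -7] -> [41, 49, 44, 7, 26, -34, -4] -> [44, 26, -34, -4] -> [44, 26, -4, -34]
  probe: [-5, -27, -30, -43, -5] -> [-2, -24, -27, -40, -2] -> [-2, -24, -40, -2] -> [-2, -2, -24, -40]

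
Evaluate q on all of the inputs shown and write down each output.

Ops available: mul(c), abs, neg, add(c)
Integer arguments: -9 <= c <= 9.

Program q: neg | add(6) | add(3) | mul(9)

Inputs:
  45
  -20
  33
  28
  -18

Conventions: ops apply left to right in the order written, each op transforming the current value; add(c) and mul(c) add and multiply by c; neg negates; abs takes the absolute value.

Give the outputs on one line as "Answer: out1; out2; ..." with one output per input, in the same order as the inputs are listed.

Execution, op by op:
  45 -> -45 -> -39 -> -36 -> -324
  -20 -> 20 -> 26 -> 29 -> 261
  33 -> -33 -> -27 -> -24 -> -216
  28 -> -28 -> -22 -> -19 -> -171
  -18 -> 18 -> 24 -> 27 -> 243

-324; 261; -216; -171; 243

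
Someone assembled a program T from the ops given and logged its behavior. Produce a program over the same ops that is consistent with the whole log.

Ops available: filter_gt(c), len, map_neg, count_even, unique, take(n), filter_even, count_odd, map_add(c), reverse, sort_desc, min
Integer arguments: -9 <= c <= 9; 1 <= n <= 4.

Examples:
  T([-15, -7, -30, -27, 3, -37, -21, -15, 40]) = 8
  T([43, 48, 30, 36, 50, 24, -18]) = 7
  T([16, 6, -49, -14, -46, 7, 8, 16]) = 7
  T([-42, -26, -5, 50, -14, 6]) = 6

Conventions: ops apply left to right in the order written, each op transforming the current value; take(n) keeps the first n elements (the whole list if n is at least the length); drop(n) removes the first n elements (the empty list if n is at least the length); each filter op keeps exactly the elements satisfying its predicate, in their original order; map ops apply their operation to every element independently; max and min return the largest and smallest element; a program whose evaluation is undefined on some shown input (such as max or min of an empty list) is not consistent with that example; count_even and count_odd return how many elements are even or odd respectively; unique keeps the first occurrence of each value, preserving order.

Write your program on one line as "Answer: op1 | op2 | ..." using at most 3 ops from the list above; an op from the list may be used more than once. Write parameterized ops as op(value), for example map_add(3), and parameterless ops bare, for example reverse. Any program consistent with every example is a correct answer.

unique | map_neg | len

Check, running the answer program on each example:
  [-15, -7, -30, -27, 3, -37, -21, -15, 40] -> [-15, -7, -30, -27, 3, -37, -21, 40] -> [15, 7, 30, 27, -3, 37, 21, -40] -> 8
  [43, 48, 30, 36, 50, 24, -18] -> [43, 48, 30, 36, 50, 24, -18] -> [-43, -48, -30, -36, -50, -24, 18] -> 7
  [16, 6, -49, -14, -46, 7, 8, 16] -> [16, 6, -49, -14, -46, 7, 8] -> [-16, -6, 49, 14, 46, -7, -8] -> 7
  [-42, -26, -5, 50, -14, 6] -> [-42, -26, -5, 50, -14, 6] -> [42, 26, 5, -50, 14, -6] -> 6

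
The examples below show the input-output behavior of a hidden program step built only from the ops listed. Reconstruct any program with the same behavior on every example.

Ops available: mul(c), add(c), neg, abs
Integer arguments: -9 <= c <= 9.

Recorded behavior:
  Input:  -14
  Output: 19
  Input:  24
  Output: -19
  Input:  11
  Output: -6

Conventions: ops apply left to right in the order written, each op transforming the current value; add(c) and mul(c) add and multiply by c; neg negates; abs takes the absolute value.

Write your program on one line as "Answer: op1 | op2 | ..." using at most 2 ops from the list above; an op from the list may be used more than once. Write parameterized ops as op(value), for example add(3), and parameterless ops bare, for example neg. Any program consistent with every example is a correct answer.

add(-5) | neg

Check, running the answer program on each example:
  -14 -> -19 -> 19
  24 -> 19 -> -19
  11 -> 6 -> -6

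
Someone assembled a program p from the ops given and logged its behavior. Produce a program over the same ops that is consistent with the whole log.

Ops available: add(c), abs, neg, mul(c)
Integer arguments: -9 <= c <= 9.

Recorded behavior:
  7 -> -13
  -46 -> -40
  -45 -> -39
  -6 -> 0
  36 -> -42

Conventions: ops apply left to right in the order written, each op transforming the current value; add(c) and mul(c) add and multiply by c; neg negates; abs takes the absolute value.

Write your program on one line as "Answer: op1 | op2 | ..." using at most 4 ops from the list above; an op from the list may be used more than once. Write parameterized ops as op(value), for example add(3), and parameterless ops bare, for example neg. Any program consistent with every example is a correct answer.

add(6) | neg | abs | neg

Check, running the answer program on each example:
  7 -> 13 -> -13 -> 13 -> -13
  -46 -> -40 -> 40 -> 40 -> -40
  -45 -> -39 -> 39 -> 39 -> -39
  -6 -> 0 -> 0 -> 0 -> 0
  36 -> 42 -> -42 -> 42 -> -42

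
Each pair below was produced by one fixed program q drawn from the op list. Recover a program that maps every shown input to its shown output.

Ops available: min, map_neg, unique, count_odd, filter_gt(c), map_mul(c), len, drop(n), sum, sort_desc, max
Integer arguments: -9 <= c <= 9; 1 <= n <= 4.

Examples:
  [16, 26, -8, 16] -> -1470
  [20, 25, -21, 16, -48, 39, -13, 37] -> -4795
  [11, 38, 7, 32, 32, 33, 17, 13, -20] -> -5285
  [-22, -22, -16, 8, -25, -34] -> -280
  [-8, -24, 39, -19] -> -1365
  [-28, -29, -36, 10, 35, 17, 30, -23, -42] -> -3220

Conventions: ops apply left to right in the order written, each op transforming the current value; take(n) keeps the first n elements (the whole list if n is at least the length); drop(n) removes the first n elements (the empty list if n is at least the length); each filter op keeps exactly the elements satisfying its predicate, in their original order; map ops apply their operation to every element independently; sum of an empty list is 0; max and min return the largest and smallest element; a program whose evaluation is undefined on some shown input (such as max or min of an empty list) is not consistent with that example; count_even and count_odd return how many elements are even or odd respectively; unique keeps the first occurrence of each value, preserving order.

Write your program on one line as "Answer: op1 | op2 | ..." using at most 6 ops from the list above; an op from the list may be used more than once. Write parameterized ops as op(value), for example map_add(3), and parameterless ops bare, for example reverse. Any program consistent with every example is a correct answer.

map_mul(7) | unique | filter_gt(4) | map_mul(-5) | sum

Check, running the answer program on each example:
  [16, 26, -8, 16] -> [112, 182, -56, 112] -> [112, 182, -56] -> [112, 182] -> [-560, -910] -> -1470
  [20, 25, -21, 16, -48, 39, -13, 37] -> [140, 175, -147, 112, -336, 273, -91, 259] -> [140, 175, -147, 112, -336, 273, -91, 259] -> [140, 175, 112, 273, 259] -> [-700, -875, -560, -1365, -1295] -> -4795
  [11, 38, 7, 32, 32, 33, 17, 13, -20] -> [77, 266, 49, 224, 224, 231, 119, 91, -140] -> [77, 266, 49, 224, 231, 119, 91, -140] -> [77, 266, 49, 224, 231, 119, 91] -> [-385, -1330, -245, -1120, -1155, -595, -455] -> -5285
  [-22, -22, -16, 8, -25, -34] -> [-154, -154, -112, 56, -175, -238] -> [-154, -112, 56, -175, -238] -> [56] -> [-280] -> -280
  [-8, -24, 39, -19] -> [-56, -168, 273, -133] -> [-56, -168, 273, -133] -> [273] -> [-1365] -> -1365
  [-28, -29, -36, 10, 35, 17, 30, -23, -42] -> [-196, -203, -252, 70, 245, 119, 210, -161, -294] -> [-196, -203, -252, 70, 245, 119, 210, -161, -294] -> [70, 245, 119, 210] -> [-350, -1225, -595, -1050] -> -3220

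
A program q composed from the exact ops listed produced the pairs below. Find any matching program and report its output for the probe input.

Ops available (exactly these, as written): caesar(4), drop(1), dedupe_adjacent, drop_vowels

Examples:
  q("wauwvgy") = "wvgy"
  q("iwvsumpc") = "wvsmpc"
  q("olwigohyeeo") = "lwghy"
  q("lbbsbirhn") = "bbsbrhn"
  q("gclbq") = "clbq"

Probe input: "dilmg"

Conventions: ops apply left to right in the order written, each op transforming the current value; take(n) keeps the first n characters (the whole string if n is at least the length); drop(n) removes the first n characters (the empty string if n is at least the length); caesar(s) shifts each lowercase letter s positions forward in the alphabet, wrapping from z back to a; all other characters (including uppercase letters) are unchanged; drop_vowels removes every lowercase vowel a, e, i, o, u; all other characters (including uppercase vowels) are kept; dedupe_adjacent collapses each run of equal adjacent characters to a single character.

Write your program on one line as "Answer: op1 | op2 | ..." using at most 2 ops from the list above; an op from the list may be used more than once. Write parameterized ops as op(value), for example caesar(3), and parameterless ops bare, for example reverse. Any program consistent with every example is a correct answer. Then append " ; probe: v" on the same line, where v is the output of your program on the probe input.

drop(1) | drop_vowels ; probe: "lmg"

Check, running the answer program on each example:
  "wauwvgy" -> "auwvgy" -> "wvgy"
  "iwvsumpc" -> "wvsumpc" -> "wvsmpc"
  "olwigohyeeo" -> "lwigohyeeo" -> "lwghy"
  "lbbsbirhn" -> "bbsbirhn" -> "bbsbrhn"
  "gclbq" -> "clbq" -> "clbq"
  probe: "dilmg" -> "ilmg" -> "lmg"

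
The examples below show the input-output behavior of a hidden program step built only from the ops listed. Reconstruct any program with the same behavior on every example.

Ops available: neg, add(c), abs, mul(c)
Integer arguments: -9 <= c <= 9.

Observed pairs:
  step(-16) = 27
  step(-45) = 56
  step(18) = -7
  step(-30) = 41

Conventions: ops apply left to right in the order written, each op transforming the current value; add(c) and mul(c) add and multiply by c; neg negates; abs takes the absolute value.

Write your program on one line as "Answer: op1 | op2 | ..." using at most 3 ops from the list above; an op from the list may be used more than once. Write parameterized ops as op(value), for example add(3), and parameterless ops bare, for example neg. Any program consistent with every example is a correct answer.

neg | add(4) | add(7)

Check, running the answer program on each example:
  -16 -> 16 -> 20 -> 27
  -45 -> 45 -> 49 -> 56
  18 -> -18 -> -14 -> -7
  -30 -> 30 -> 34 -> 41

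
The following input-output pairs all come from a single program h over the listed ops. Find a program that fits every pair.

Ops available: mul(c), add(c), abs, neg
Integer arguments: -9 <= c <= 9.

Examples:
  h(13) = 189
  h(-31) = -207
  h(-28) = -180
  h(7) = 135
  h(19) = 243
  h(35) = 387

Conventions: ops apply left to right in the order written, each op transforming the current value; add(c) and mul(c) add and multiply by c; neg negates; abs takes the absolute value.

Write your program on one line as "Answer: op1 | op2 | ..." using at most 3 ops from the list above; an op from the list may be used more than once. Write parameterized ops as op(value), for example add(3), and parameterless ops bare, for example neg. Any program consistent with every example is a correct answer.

add(8) | mul(-9) | neg

Check, running the answer program on each example:
  13 -> 21 -> -189 -> 189
  -31 -> -23 -> 207 -> -207
  -28 -> -20 -> 180 -> -180
  7 -> 15 -> -135 -> 135
  19 -> 27 -> -243 -> 243
  35 -> 43 -> -387 -> 387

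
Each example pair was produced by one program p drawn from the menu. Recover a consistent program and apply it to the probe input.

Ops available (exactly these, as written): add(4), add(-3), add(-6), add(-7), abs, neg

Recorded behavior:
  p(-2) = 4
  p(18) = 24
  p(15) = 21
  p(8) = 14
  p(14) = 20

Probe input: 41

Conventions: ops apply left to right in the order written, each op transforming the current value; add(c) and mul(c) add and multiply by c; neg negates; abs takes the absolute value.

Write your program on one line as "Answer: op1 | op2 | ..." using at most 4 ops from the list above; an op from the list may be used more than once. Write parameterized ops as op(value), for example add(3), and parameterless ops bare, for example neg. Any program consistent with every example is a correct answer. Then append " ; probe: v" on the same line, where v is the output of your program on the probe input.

neg | add(-6) | abs ; probe: 47

Check, running the answer program on each example:
  -2 -> 2 -> -4 -> 4
  18 -> -18 -> -24 -> 24
  15 -> -15 -> -21 -> 21
  8 -> -8 -> -14 -> 14
  14 -> -14 -> -20 -> 20
  probe: 41 -> -41 -> -47 -> 47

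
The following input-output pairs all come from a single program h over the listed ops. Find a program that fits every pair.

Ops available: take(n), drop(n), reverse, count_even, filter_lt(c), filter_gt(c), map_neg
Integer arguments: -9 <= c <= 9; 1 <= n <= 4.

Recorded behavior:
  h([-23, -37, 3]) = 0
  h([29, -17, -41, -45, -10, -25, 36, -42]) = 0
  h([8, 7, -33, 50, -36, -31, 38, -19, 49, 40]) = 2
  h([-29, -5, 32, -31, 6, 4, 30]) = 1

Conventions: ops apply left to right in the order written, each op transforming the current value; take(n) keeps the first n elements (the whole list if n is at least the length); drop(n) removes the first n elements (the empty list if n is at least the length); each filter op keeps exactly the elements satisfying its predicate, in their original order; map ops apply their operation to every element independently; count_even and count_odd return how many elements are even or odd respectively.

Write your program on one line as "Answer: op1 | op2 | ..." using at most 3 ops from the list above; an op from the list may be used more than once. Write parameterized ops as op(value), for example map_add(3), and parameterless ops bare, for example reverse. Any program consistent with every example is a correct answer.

take(4) | count_even

Check, running the answer program on each example:
  [-23, -37, 3] -> [-23, -37, 3] -> 0
  [29, -17, -41, -45, -10, -25, 36, -42] -> [29, -17, -41, -45] -> 0
  [8, 7, -33, 50, -36, -31, 38, -19, 49, 40] -> [8, 7, -33, 50] -> 2
  [-29, -5, 32, -31, 6, 4, 30] -> [-29, -5, 32, -31] -> 1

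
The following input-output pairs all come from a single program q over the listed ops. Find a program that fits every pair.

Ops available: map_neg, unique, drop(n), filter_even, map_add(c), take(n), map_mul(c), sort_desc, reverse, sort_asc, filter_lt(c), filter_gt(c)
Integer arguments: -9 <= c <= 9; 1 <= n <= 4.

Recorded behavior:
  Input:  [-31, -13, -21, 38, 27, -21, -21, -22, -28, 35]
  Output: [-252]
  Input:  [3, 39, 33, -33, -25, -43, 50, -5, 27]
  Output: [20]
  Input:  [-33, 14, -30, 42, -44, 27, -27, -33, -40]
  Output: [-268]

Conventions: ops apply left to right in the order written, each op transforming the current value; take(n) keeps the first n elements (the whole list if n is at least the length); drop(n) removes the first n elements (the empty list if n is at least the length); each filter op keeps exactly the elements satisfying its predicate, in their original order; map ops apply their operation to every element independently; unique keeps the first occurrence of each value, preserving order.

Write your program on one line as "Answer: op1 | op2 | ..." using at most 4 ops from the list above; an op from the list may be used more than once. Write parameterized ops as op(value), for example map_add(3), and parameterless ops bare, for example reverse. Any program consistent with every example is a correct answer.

map_mul(8) | take(1) | map_add(-4)

Check, running the answer program on each example:
  [-31, -13, -21, 38, 27, -21, -21, -22, -28, 35] -> [-248, -104, -168, 304, 216, -168, -168, -176, -224, 280] -> [-248] -> [-252]
  [3, 39, 33, -33, -25, -43, 50, -5, 27] -> [24, 312, 264, -264, -200, -344, 400, -40, 216] -> [24] -> [20]
  [-33, 14, -30, 42, -44, 27, -27, -33, -40] -> [-264, 112, -240, 336, -352, 216, -216, -264, -320] -> [-264] -> [-268]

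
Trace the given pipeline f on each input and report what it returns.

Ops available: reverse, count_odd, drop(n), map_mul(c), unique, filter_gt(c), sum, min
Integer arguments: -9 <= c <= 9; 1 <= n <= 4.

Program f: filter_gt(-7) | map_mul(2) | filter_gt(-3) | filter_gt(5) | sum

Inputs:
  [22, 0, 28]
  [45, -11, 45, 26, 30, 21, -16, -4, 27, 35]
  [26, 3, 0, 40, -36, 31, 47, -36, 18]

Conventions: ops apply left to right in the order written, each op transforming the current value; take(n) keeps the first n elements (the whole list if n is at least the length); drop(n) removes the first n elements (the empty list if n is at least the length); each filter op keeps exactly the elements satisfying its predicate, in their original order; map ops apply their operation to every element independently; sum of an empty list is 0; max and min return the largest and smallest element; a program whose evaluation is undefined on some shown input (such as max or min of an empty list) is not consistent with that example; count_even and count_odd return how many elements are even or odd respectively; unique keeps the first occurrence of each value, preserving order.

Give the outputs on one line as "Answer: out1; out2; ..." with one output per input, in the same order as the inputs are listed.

100; 458; 330

Execution, op by op:
  [22, 0, 28] -> [22, 0, 28] -> [44, 0, 56] -> [44, 0, 56] -> [44, 56] -> 100
  [45, -11, 45, 26, 30, 21, -16, -4, 27, 35] -> [45, 45, 26, 30, 21, -4, 27, 35] -> [90, 90, 52, 60, 42, -8, 54, 70] -> [90, 90, 52, 60, 42, 54, 70] -> [90, 90, 52, 60, 42, 54, 70] -> 458
  [26, 3, 0, 40, -36, 31, 47, -36, 18] -> [26, 3, 0, 40, 31, 47, 18] -> [52, 6, 0, 80, 62, 94, 36] -> [52, 6, 0, 80, 62, 94, 36] -> [52, 6, 80, 62, 94, 36] -> 330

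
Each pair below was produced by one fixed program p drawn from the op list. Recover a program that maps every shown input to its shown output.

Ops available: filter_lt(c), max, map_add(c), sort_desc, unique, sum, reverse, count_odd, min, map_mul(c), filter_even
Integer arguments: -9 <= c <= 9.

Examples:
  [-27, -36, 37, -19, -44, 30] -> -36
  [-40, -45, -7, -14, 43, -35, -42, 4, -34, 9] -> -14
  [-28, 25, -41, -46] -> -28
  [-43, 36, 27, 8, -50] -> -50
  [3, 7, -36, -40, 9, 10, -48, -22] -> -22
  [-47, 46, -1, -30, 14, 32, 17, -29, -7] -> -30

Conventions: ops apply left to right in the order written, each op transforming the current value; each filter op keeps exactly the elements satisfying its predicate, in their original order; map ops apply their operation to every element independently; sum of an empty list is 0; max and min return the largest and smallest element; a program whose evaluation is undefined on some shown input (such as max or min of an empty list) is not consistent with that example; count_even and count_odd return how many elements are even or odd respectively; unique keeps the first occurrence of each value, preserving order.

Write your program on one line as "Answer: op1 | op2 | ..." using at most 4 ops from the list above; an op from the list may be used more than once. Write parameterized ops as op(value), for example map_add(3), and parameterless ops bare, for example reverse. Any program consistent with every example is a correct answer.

filter_lt(-9) | sort_desc | filter_even | max

Check, running the answer program on each example:
  [-27, -36, 37, -19, -44, 30] -> [-27, -36, -19, -44] -> [-19, -27, -36, -44] -> [-36, -44] -> -36
  [-40, -45, -7, -14, 43, -35, -42, 4, -34, 9] -> [-40, -45, -14, -35, -42, -34] -> [-14, -34, -35, -40, -42, -45] -> [-14, -34, -40, -42] -> -14
  [-28, 25, -41, -46] -> [-28, -41, -46] -> [-28, -41, -46] -> [-28, -46] -> -28
  [-43, 36, 27, 8, -50] -> [-43, -50] -> [-43, -50] -> [-50] -> -50
  [3, 7, -36, -40, 9, 10, -48, -22] -> [-36, -40, -48, -22] -> [-22, -36, -40, -48] -> [-22, -36, -40, -48] -> -22
  [-47, 46, -1, -30, 14, 32, 17, -29, -7] -> [-47, -30, -29] -> [-29, -30, -47] -> [-30] -> -30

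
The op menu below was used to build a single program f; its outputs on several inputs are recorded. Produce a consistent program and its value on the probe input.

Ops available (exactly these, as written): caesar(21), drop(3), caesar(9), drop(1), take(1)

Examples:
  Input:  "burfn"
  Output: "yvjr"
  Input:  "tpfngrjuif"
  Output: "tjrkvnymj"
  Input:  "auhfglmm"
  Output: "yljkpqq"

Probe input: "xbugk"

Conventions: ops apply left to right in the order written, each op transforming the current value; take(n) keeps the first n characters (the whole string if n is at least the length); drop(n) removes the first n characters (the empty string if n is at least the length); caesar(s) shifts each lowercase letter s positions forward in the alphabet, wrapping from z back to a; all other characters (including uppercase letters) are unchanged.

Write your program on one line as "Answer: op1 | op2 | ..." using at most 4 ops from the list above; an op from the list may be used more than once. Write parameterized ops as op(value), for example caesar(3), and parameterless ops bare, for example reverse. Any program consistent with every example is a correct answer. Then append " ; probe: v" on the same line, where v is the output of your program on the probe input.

caesar(9) | caesar(21) | drop(1) ; probe: "fyko"

Check, running the answer program on each example:
  "burfn" -> "kdaow" -> "fyvjr" -> "yvjr"
  "tpfngrjuif" -> "cyowpasdro" -> "xtjrkvnymj" -> "tjrkvnymj"
  "auhfglmm" -> "jdqopuvv" -> "eyljkpqq" -> "yljkpqq"
  probe: "xbugk" -> "gkdpt" -> "bfyko" -> "fyko"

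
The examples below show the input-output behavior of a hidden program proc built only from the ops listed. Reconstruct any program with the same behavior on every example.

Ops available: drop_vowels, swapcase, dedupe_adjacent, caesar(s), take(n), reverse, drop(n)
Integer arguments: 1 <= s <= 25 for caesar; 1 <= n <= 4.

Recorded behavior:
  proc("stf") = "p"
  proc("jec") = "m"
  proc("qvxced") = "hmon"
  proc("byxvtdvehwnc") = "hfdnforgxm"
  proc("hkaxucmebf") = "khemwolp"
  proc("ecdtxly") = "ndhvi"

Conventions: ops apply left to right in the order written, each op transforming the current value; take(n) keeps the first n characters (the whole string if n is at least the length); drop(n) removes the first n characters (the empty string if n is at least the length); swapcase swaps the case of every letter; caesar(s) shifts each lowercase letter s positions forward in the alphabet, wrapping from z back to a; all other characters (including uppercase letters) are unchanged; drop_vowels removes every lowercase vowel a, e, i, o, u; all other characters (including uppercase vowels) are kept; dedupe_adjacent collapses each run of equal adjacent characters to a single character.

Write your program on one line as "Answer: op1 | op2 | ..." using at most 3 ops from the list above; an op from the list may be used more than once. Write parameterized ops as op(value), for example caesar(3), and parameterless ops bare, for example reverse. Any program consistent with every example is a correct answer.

caesar(12) | caesar(24) | drop(2)

Check, running the answer program on each example:
  "stf" -> "efr" -> "cdp" -> "p"
  "jec" -> "vqo" -> "tom" -> "m"
  "qvxced" -> "chjoqp" -> "afhmon" -> "hmon"
  "byxvtdvehwnc" -> "nkjhfphqtizo" -> "lihfdnforgxm" -> "hfdnforgxm"
  "hkaxucmebf" -> "twmjgoyqnr" -> "rukhemwolp" -> "khemwolp"
  "ecdtxly" -> "qopfjxk" -> "omndhvi" -> "ndhvi"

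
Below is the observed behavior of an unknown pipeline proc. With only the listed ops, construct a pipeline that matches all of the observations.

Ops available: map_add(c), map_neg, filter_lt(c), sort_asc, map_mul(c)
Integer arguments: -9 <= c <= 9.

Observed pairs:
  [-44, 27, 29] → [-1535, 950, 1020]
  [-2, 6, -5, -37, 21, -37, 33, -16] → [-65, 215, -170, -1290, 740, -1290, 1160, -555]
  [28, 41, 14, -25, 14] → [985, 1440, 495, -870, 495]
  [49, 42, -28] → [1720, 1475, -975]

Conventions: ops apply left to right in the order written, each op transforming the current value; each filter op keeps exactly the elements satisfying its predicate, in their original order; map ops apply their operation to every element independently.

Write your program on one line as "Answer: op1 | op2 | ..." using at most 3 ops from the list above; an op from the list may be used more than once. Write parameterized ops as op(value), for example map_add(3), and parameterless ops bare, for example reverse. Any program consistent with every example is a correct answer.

map_mul(7) | map_add(1) | map_mul(5)

Check, running the answer program on each example:
  [-44, 27, 29] -> [-308, 189, 203] -> [-307, 190, 204] -> [-1535, 950, 1020]
  [-2, 6, -5, -37, 21, -37, 33, -16] -> [-14, 42, -35, -259, 147, -259, 231, -112] -> [-13, 43, -34, -258, 148, -258, 232, -111] -> [-65, 215, -170, -1290, 740, -1290, 1160, -555]
  [28, 41, 14, -25, 14] -> [196, 287, 98, -175, 98] -> [197, 288, 99, -174, 99] -> [985, 1440, 495, -870, 495]
  [49, 42, -28] -> [343, 294, -196] -> [344, 295, -195] -> [1720, 1475, -975]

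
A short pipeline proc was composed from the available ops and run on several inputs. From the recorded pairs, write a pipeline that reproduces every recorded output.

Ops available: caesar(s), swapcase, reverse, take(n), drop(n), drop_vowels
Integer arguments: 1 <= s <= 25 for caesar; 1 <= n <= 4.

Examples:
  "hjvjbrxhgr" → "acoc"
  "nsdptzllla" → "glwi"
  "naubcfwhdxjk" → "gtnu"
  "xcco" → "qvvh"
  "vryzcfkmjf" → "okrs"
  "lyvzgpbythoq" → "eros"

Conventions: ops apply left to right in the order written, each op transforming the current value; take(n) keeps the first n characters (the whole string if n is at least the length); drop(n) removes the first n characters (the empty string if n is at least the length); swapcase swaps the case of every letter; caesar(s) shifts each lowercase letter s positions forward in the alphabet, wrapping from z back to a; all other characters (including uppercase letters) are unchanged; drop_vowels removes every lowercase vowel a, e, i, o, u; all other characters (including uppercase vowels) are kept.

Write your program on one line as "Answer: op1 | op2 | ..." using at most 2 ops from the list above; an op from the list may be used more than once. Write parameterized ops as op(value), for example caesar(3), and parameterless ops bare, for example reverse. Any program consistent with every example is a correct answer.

take(4) | caesar(19)

Check, running the answer program on each example:
  "hjvjbrxhgr" -> "hjvj" -> "acoc"
  "nsdptzllla" -> "nsdp" -> "glwi"
  "naubcfwhdxjk" -> "naub" -> "gtnu"
  "xcco" -> "xcco" -> "qvvh"
  "vryzcfkmjf" -> "vryz" -> "okrs"
  "lyvzgpbythoq" -> "lyvz" -> "eros"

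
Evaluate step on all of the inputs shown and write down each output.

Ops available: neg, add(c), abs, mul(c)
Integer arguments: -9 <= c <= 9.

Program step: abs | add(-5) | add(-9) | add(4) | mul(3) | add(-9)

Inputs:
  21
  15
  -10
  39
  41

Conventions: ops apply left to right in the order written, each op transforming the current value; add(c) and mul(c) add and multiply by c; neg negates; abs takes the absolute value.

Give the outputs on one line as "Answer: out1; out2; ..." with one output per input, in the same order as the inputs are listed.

24; 6; -9; 78; 84

Execution, op by op:
  21 -> 21 -> 16 -> 7 -> 11 -> 33 -> 24
  15 -> 15 -> 10 -> 1 -> 5 -> 15 -> 6
  -10 -> 10 -> 5 -> -4 -> 0 -> 0 -> -9
  39 -> 39 -> 34 -> 25 -> 29 -> 87 -> 78
  41 -> 41 -> 36 -> 27 -> 31 -> 93 -> 84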